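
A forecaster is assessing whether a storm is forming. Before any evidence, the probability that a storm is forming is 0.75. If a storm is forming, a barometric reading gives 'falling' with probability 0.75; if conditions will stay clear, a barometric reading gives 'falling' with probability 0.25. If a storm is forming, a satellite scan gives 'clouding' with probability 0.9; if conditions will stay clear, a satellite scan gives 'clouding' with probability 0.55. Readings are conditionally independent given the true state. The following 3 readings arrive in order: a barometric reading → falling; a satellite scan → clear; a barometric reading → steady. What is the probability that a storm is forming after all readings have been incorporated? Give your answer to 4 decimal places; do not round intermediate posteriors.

0.4000

After a barometric reading='falling': P(storm) = 0.75·0.7500 / (0.75·0.7500 + 0.25·0.2500) ≈ 0.9000
After a satellite scan='clear': P(storm) = 0.1·0.9000 / (0.1·0.9000 + 0.45·0.1000) ≈ 0.6667
After a barometric reading='steady': P(storm) = 0.25·0.6667 / (0.25·0.6667 + 0.75·0.3333) ≈ 0.4000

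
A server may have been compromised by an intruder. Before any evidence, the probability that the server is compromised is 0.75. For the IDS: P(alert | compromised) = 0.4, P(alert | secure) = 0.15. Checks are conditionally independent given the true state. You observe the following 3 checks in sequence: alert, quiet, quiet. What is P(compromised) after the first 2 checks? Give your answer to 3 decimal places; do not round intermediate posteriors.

Each posterior becomes the prior for the next update.
After 'alert': P(compromised) = 0.4·0.7500 / (0.4·0.7500 + 0.15·0.2500) ≈ 0.8889
After 'quiet': P(compromised) = 0.6·0.8889 / (0.6·0.8889 + 0.85·0.1111) ≈ 0.8496

0.850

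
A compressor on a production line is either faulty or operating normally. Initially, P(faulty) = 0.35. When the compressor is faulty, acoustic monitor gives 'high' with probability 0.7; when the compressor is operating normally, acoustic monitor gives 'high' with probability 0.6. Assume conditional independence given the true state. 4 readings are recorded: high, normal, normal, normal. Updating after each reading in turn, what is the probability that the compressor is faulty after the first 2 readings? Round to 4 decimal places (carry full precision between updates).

0.3203

After 'high': P(faulty) = 0.7·0.3500 / (0.7·0.3500 + 0.6·0.6500) ≈ 0.3858
After 'normal': P(faulty) = 0.3·0.3858 / (0.3·0.3858 + 0.4·0.6142) ≈ 0.3203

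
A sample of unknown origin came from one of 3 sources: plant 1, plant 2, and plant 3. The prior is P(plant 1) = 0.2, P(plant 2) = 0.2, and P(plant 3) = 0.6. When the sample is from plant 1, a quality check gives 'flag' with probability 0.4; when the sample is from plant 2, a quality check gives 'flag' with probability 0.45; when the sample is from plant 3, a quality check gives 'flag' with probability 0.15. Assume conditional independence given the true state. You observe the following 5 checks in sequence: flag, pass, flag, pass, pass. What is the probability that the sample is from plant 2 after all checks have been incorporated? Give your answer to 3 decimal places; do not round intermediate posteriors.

Apply Bayes' rule sequentially, carrying P(plant 2) forward.
After 'flag': normaliser = 0.4·0.2000 + 0.45·0.2000 + 0.15·0.6000; P(plant 1) ≈ 0.3077, P(plant 2) ≈ 0.3462, P(plant 3) ≈ 0.3462
After 'pass': normaliser = 0.6·0.3077 + 0.55·0.3462 + 0.85·0.3462; P(plant 1) ≈ 0.2759, P(plant 2) ≈ 0.2845, P(plant 3) ≈ 0.4397
After 'flag': normaliser = 0.4·0.2759 + 0.45·0.2845 + 0.15·0.4397; P(plant 1) ≈ 0.3626, P(plant 2) ≈ 0.4207, P(plant 3) ≈ 0.2167
After 'pass': normaliser = 0.6·0.3626 + 0.55·0.4207 + 0.85·0.2167; P(plant 1) ≈ 0.3436, P(plant 2) ≈ 0.3654, P(plant 3) ≈ 0.2909
After 'pass': normaliser = 0.6·0.3436 + 0.55·0.3654 + 0.85·0.2909; P(plant 1) ≈ 0.3150, P(plant 2) ≈ 0.3071, P(plant 3) ≈ 0.3779

0.307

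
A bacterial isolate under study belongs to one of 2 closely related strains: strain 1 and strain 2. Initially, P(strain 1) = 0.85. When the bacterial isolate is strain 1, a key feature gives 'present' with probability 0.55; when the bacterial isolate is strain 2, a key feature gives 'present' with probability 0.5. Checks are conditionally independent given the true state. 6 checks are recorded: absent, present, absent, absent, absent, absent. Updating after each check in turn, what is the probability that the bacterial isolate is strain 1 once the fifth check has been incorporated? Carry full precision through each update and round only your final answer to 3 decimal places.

After 'absent': P(strain 1) = 0.45·0.8500 / (0.45·0.8500 + 0.5·0.1500) ≈ 0.8361
After 'present': P(strain 1) = 0.55·0.8361 / (0.55·0.8361 + 0.5·0.1639) ≈ 0.8487
After 'absent': P(strain 1) = 0.45·0.8487 / (0.45·0.8487 + 0.5·0.1513) ≈ 0.8347
After 'absent': P(strain 1) = 0.45·0.8347 / (0.45·0.8347 + 0.5·0.1653) ≈ 0.8196
After 'absent': P(strain 1) = 0.45·0.8196 / (0.45·0.8196 + 0.5·0.1804) ≈ 0.8035

0.804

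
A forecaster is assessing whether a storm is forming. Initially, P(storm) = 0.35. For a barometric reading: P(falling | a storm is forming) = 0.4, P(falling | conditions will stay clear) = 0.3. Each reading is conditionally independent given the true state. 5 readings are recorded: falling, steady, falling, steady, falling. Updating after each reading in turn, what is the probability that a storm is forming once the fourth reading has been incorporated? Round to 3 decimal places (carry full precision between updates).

Each posterior becomes the prior for the next update.
After 'falling': P(storm) = 0.4·0.3500 / (0.4·0.3500 + 0.3·0.6500) ≈ 0.4179
After 'steady': P(storm) = 0.6·0.4179 / (0.6·0.4179 + 0.7·0.5821) ≈ 0.3810
After 'falling': P(storm) = 0.4·0.3810 / (0.4·0.3810 + 0.3·0.6190) ≈ 0.4507
After 'steady': P(storm) = 0.6·0.4507 / (0.6·0.4507 + 0.7·0.5493) ≈ 0.4129

0.413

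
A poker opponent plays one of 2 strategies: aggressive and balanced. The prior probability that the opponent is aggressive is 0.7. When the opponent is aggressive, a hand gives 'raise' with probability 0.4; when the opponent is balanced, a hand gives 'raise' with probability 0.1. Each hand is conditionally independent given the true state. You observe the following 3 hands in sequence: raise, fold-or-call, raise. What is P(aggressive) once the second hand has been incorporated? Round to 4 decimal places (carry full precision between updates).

0.8615

After 'raise': P(aggressive) = 0.4·0.7000 / (0.4·0.7000 + 0.1·0.3000) ≈ 0.9032
After 'fold-or-call': P(aggressive) = 0.6·0.9032 / (0.6·0.9032 + 0.9·0.0968) ≈ 0.8615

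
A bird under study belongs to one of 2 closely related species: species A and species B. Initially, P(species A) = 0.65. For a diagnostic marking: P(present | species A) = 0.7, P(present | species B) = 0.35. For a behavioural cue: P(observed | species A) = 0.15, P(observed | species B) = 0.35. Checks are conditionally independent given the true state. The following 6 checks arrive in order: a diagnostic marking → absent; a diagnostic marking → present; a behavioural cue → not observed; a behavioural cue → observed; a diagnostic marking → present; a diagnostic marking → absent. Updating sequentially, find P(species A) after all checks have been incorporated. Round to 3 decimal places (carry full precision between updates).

0.470

Apply Bayes' rule sequentially, carrying P(species A) forward.
After a diagnostic marking='absent': P(species A) = 0.3·0.6500 / (0.3·0.6500 + 0.65·0.3500) ≈ 0.4615
After a diagnostic marking='present': P(species A) = 0.7·0.4615 / (0.7·0.4615 + 0.35·0.5385) ≈ 0.6316
After a behavioural cue='not observed': P(species A) = 0.85·0.6316 / (0.85·0.6316 + 0.65·0.3684) ≈ 0.6915
After a behavioural cue='observed': P(species A) = 0.15·0.6915 / (0.15·0.6915 + 0.35·0.3085) ≈ 0.4900
After a diagnostic marking='present': P(species A) = 0.7·0.4900 / (0.7·0.4900 + 0.35·0.5100) ≈ 0.6577
After a diagnostic marking='absent': P(species A) = 0.3·0.6577 / (0.3·0.6577 + 0.65·0.3423) ≈ 0.4700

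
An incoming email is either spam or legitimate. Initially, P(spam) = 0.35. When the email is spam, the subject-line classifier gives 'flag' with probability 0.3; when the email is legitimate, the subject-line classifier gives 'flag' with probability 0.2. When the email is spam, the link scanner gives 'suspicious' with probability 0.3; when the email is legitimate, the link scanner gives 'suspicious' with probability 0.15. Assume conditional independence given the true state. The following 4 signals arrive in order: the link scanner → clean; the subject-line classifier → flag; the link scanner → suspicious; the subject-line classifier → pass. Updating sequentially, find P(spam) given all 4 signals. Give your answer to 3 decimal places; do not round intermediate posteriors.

0.538

Apply Bayes' rule sequentially, carrying P(spam) forward.
After the link scanner='clean': P(spam) = 0.7·0.3500 / (0.7·0.3500 + 0.85·0.6500) ≈ 0.3072
After the subject-line classifier='flag': P(spam) = 0.3·0.3072 / (0.3·0.3072 + 0.2·0.6928) ≈ 0.3995
After the link scanner='suspicious': P(spam) = 0.3·0.3995 / (0.3·0.3995 + 0.15·0.6005) ≈ 0.5709
After the subject-line classifier='pass': P(spam) = 0.7·0.5709 / (0.7·0.5709 + 0.8·0.4291) ≈ 0.5379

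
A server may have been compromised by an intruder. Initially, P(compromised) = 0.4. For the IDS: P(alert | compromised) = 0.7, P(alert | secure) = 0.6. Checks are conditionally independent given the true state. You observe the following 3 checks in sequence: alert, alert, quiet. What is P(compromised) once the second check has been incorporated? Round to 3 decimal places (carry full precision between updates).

0.476

After 'alert': P(compromised) = 0.7·0.4000 / (0.7·0.4000 + 0.6·0.6000) ≈ 0.4375
After 'alert': P(compromised) = 0.7·0.4375 / (0.7·0.4375 + 0.6·0.5625) ≈ 0.4757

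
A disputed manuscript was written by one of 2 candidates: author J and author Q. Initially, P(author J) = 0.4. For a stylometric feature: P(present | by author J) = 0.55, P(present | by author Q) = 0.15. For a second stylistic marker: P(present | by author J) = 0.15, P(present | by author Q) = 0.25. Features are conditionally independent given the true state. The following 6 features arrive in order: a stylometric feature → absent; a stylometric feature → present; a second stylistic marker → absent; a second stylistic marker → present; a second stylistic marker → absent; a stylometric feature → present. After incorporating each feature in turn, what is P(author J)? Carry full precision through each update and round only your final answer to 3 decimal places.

After a stylometric feature='absent': P(author J) = 0.45·0.4000 / (0.45·0.4000 + 0.85·0.6000) ≈ 0.2609
After a stylometric feature='present': P(author J) = 0.55·0.2609 / (0.55·0.2609 + 0.15·0.7391) ≈ 0.5641
After a second stylistic marker='absent': P(author J) = 0.85·0.5641 / (0.85·0.5641 + 0.75·0.4359) ≈ 0.5946
After a second stylistic marker='present': P(author J) = 0.15·0.5946 / (0.15·0.5946 + 0.25·0.4054) ≈ 0.4681
After a second stylistic marker='absent': P(author J) = 0.85·0.4681 / (0.85·0.4681 + 0.75·0.5319) ≈ 0.4993
After a stylometric feature='present': P(author J) = 0.55·0.4993 / (0.55·0.4993 + 0.15·0.5007) ≈ 0.7853

0.785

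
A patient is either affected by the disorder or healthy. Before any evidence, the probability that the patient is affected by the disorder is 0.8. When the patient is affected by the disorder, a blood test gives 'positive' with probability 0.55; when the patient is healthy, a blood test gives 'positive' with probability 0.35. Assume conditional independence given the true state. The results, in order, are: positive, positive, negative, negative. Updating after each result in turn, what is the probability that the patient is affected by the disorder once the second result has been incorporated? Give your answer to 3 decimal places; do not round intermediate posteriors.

After 'positive': P(affected) = 0.55·0.8000 / (0.55·0.8000 + 0.35·0.2000) ≈ 0.8627
After 'positive': P(affected) = 0.55·0.8627 / (0.55·0.8627 + 0.35·0.1373) ≈ 0.9081

0.908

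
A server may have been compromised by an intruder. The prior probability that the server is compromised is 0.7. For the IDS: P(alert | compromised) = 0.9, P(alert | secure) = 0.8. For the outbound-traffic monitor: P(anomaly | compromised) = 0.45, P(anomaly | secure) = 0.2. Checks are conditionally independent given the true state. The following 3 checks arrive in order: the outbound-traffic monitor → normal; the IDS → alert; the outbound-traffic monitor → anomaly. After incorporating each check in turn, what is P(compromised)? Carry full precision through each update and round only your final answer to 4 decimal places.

After the outbound-traffic monitor='normal': P(compromised) = 0.55·0.7000 / (0.55·0.7000 + 0.8·0.3000) ≈ 0.6160
After the IDS='alert': P(compromised) = 0.9·0.6160 / (0.9·0.6160 + 0.8·0.3840) ≈ 0.6435
After the outbound-traffic monitor='anomaly': P(compromised) = 0.45·0.6435 / (0.45·0.6435 + 0.2·0.3565) ≈ 0.8024

0.8024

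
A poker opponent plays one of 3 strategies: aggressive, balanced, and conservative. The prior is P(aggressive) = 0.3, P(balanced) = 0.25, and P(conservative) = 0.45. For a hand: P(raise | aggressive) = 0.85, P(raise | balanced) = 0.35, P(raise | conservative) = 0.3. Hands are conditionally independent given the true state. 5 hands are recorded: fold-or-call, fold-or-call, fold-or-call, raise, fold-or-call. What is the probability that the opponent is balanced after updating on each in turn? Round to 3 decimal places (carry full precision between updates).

Each posterior becomes the prior for the next update.
After 'fold-or-call': normaliser = 0.15·0.3000 + 0.65·0.2500 + 0.7·0.4500; P(aggressive) ≈ 0.0861, P(balanced) ≈ 0.3110, P(conservative) ≈ 0.6029
After 'fold-or-call': normaliser = 0.15·0.0861 + 0.65·0.3110 + 0.7·0.6029; P(aggressive) ≈ 0.0203, P(balanced) ≈ 0.3173, P(conservative) ≈ 0.6624
After 'fold-or-call': normaliser = 0.15·0.0203 + 0.65·0.3173 + 0.7·0.6624; P(aggressive) ≈ 0.0045, P(balanced) ≈ 0.3065, P(conservative) ≈ 0.6890
After 'raise': normaliser = 0.85·0.0045 + 0.35·0.3065 + 0.3·0.6890; P(aggressive) ≈ 0.0121, P(balanced) ≈ 0.3375, P(conservative) ≈ 0.6504
After 'fold-or-call': normaliser = 0.15·0.0121 + 0.65·0.3375 + 0.7·0.6504; P(aggressive) ≈ 0.0027, P(balanced) ≈ 0.3243, P(conservative) ≈ 0.6730

0.324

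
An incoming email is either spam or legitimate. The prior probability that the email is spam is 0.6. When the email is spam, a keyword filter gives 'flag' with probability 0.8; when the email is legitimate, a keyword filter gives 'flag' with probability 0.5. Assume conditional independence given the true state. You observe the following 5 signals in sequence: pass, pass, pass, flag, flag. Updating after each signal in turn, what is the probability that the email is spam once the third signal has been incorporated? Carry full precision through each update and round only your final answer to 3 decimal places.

0.088

After 'pass': P(spam) = 0.2·0.6000 / (0.2·0.6000 + 0.5·0.4000) ≈ 0.3750
After 'pass': P(spam) = 0.2·0.3750 / (0.2·0.3750 + 0.5·0.6250) ≈ 0.1935
After 'pass': P(spam) = 0.2·0.1935 / (0.2·0.1935 + 0.5·0.8065) ≈ 0.0876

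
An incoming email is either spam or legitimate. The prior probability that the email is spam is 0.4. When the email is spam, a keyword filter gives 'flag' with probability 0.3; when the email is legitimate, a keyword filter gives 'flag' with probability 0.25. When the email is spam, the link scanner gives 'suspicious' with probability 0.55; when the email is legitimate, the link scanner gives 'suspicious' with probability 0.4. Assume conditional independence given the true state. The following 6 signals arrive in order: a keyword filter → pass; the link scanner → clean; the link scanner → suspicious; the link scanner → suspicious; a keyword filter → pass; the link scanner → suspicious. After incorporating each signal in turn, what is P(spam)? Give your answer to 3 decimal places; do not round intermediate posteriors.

Each posterior becomes the prior for the next update.
After a keyword filter='pass': P(spam) = 0.7·0.4000 / (0.7·0.4000 + 0.75·0.6000) ≈ 0.3836
After the link scanner='clean': P(spam) = 0.45·0.3836 / (0.45·0.3836 + 0.6·0.6164) ≈ 0.3182
After the link scanner='suspicious': P(spam) = 0.55·0.3182 / (0.55·0.3182 + 0.4·0.6818) ≈ 0.3909
After the link scanner='suspicious': P(spam) = 0.55·0.3909 / (0.55·0.3909 + 0.4·0.6091) ≈ 0.4687
After a keyword filter='pass': P(spam) = 0.7·0.4687 / (0.7·0.4687 + 0.75·0.5313) ≈ 0.4516
After the link scanner='suspicious': P(spam) = 0.55·0.4516 / (0.55·0.4516 + 0.4·0.5484) ≈ 0.5310

0.531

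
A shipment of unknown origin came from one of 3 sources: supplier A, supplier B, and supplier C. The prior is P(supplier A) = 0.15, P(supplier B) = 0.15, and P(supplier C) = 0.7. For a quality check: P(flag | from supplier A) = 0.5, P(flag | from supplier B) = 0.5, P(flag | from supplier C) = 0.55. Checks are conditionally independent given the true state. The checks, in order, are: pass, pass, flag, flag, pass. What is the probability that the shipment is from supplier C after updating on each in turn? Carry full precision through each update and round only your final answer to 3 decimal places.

0.673

After 'pass': normaliser = 0.5·0.1500 + 0.5·0.1500 + 0.45·0.7000; P(supplier A) ≈ 0.1613, P(supplier B) ≈ 0.1613, P(supplier C) ≈ 0.6774
After 'pass': normaliser = 0.5·0.1613 + 0.5·0.1613 + 0.45·0.6774; P(supplier A) ≈ 0.1730, P(supplier B) ≈ 0.1730, P(supplier C) ≈ 0.6540
After 'flag': normaliser = 0.5·0.1730 + 0.5·0.1730 + 0.55·0.6540; P(supplier A) ≈ 0.1624, P(supplier B) ≈ 0.1624, P(supplier C) ≈ 0.6752
After 'flag': normaliser = 0.5·0.1624 + 0.5·0.1624 + 0.55·0.6752; P(supplier A) ≈ 0.1521, P(supplier B) ≈ 0.1521, P(supplier C) ≈ 0.6958
After 'pass': normaliser = 0.5·0.1521 + 0.5·0.1521 + 0.45·0.6958; P(supplier A) ≈ 0.1635, P(supplier B) ≈ 0.1635, P(supplier C) ≈ 0.6730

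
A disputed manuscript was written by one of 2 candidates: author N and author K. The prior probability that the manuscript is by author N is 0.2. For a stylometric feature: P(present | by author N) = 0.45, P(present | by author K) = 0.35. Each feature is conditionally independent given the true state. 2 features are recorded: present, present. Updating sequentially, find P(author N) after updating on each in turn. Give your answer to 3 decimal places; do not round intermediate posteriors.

0.292

After 'present': P(author N) = 0.45·0.2000 / (0.45·0.2000 + 0.35·0.8000) ≈ 0.2432
After 'present': P(author N) = 0.45·0.2432 / (0.45·0.2432 + 0.35·0.7568) ≈ 0.2924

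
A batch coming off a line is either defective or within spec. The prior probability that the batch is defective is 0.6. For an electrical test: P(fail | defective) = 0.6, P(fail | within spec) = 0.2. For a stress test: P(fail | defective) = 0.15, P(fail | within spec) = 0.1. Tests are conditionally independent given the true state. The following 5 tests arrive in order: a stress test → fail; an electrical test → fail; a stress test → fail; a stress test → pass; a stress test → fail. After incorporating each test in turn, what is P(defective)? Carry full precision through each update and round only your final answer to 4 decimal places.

0.9348

After a stress test='fail': P(defective) = 0.15·0.6000 / (0.15·0.6000 + 0.1·0.4000) ≈ 0.6923
After an electrical test='fail': P(defective) = 0.6·0.6923 / (0.6·0.6923 + 0.2·0.3077) ≈ 0.8710
After a stress test='fail': P(defective) = 0.15·0.8710 / (0.15·0.8710 + 0.1·0.1290) ≈ 0.9101
After a stress test='pass': P(defective) = 0.85·0.9101 / (0.85·0.9101 + 0.9·0.0899) ≈ 0.9053
After a stress test='fail': P(defective) = 0.15·0.9053 / (0.15·0.9053 + 0.1·0.0947) ≈ 0.9348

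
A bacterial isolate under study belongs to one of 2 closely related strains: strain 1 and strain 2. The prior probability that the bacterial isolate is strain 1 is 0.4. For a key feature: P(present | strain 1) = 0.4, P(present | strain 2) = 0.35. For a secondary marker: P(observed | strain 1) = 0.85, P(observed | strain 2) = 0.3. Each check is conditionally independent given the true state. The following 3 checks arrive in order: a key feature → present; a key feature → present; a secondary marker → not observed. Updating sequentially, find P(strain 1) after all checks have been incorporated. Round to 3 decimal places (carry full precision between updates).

0.157

After a key feature='present': P(strain 1) = 0.4·0.4000 / (0.4·0.4000 + 0.35·0.6000) ≈ 0.4324
After a key feature='present': P(strain 1) = 0.4·0.4324 / (0.4·0.4324 + 0.35·0.5676) ≈ 0.4655
After a secondary marker='not observed': P(strain 1) = 0.15·0.4655 / (0.15·0.4655 + 0.7·0.5345) ≈ 0.1572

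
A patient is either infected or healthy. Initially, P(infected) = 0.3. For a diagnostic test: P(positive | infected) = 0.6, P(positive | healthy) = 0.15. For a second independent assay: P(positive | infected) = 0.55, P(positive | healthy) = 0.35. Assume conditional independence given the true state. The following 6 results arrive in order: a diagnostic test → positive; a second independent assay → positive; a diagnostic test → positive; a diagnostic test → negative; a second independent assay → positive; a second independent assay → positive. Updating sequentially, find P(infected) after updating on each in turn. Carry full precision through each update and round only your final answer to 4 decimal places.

0.9260

After a diagnostic test='positive': P(infected) = 0.6·0.3000 / (0.6·0.3000 + 0.15·0.7000) ≈ 0.6316
After a second independent assay='positive': P(infected) = 0.55·0.6316 / (0.55·0.6316 + 0.35·0.3684) ≈ 0.7293
After a diagnostic test='positive': P(infected) = 0.6·0.7293 / (0.6·0.7293 + 0.15·0.2707) ≈ 0.9151
After a diagnostic test='negative': P(infected) = 0.4·0.9151 / (0.4·0.9151 + 0.85·0.0849) ≈ 0.8353
After a second independent assay='positive': P(infected) = 0.55·0.8353 / (0.55·0.8353 + 0.35·0.1647) ≈ 0.8885
After a second independent assay='positive': P(infected) = 0.55·0.8885 / (0.55·0.8885 + 0.35·0.1115) ≈ 0.9260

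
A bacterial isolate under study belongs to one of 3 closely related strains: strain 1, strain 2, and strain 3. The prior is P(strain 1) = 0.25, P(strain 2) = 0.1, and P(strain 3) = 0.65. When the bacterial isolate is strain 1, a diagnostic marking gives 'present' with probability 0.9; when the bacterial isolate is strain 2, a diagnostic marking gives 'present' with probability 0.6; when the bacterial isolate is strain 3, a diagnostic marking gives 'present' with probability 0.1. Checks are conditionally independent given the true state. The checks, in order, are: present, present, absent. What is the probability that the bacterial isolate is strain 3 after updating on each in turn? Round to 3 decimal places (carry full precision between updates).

After 'present': normaliser = 0.9·0.2500 + 0.6·0.1000 + 0.1·0.6500; P(strain 1) ≈ 0.6429, P(strain 2) ≈ 0.1714, P(strain 3) ≈ 0.1857
After 'present': normaliser = 0.9·0.6429 + 0.6·0.1714 + 0.1·0.1857; P(strain 1) ≈ 0.8265, P(strain 2) ≈ 0.1469, P(strain 3) ≈ 0.0265
After 'absent': normaliser = 0.1·0.8265 + 0.4·0.1469 + 0.9·0.0265; P(strain 1) ≈ 0.5000, P(strain 2) ≈ 0.3556, P(strain 3) ≈ 0.1444

0.144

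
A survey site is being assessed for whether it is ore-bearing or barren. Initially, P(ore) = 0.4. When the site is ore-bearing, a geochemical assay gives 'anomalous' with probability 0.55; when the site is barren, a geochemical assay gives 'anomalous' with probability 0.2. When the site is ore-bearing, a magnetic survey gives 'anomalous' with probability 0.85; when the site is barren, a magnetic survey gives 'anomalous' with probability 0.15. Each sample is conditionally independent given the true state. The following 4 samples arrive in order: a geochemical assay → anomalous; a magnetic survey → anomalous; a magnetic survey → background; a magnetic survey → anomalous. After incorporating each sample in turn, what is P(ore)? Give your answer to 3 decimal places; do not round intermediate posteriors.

0.912

After a geochemical assay='anomalous': P(ore) = 0.55·0.4000 / (0.55·0.4000 + 0.2·0.6000) ≈ 0.6471
After a magnetic survey='anomalous': P(ore) = 0.85·0.6471 / (0.85·0.6471 + 0.15·0.3529) ≈ 0.9122
After a magnetic survey='background': P(ore) = 0.15·0.9122 / (0.15·0.9122 + 0.85·0.0878) ≈ 0.6471
After a magnetic survey='anomalous': P(ore) = 0.85·0.6471 / (0.85·0.6471 + 0.15·0.3529) ≈ 0.9122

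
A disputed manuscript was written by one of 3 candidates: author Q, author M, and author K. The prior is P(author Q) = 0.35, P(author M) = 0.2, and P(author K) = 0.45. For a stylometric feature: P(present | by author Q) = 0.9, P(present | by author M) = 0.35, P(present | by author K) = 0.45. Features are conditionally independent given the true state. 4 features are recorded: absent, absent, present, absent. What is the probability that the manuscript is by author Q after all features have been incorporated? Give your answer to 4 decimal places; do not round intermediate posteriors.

After 'absent': normaliser = 0.1·0.3500 + 0.65·0.2000 + 0.55·0.4500; P(author Q) ≈ 0.0848, P(author M) ≈ 0.3152, P(author K) ≈ 0.6000
After 'absent': normaliser = 0.1·0.0848 + 0.65·0.3152 + 0.55·0.6000; P(author Q) ≈ 0.0156, P(author M) ≈ 0.3770, P(author K) ≈ 0.6074
After 'present': normaliser = 0.9·0.0156 + 0.35·0.3770 + 0.45·0.6074; P(author Q) ≈ 0.0335, P(author M) ≈ 0.3147, P(author K) ≈ 0.6518
After 'absent': normaliser = 0.1·0.0335 + 0.65·0.3147 + 0.55·0.6518; P(author Q) ≈ 0.0059, P(author M) ≈ 0.3611, P(author K) ≈ 0.6329

0.0059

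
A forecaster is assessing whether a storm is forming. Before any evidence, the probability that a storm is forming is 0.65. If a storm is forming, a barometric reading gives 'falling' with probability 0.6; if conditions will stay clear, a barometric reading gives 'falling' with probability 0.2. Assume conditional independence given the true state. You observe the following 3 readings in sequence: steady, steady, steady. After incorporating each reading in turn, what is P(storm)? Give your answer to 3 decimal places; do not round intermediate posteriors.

0.188

After 'steady': P(storm) = 0.4·0.6500 / (0.4·0.6500 + 0.8·0.3500) ≈ 0.4815
After 'steady': P(storm) = 0.4·0.4815 / (0.4·0.4815 + 0.8·0.5185) ≈ 0.3171
After 'steady': P(storm) = 0.4·0.3171 / (0.4·0.3171 + 0.8·0.6829) ≈ 0.1884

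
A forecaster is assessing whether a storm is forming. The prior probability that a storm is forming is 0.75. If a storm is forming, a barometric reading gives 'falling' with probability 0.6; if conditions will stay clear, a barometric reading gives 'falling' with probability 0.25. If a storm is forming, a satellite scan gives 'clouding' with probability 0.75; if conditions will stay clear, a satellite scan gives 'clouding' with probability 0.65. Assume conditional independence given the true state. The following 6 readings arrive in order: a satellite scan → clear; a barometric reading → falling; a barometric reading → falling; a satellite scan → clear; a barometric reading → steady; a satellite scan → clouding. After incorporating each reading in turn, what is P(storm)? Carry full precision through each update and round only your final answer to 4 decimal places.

0.8444

After a satellite scan='clear': P(storm) = 0.25·0.7500 / (0.25·0.7500 + 0.35·0.2500) ≈ 0.6818
After a barometric reading='falling': P(storm) = 0.6·0.6818 / (0.6·0.6818 + 0.25·0.3182) ≈ 0.8372
After a barometric reading='falling': P(storm) = 0.6·0.8372 / (0.6·0.8372 + 0.25·0.1628) ≈ 0.9251
After a satellite scan='clear': P(storm) = 0.25·0.9251 / (0.25·0.9251 + 0.35·0.0749) ≈ 0.8981
After a barometric reading='steady': P(storm) = 0.4·0.8981 / (0.4·0.8981 + 0.75·0.1019) ≈ 0.8246
After a satellite scan='clouding': P(storm) = 0.75·0.8246 / (0.75·0.8246 + 0.65·0.1754) ≈ 0.8444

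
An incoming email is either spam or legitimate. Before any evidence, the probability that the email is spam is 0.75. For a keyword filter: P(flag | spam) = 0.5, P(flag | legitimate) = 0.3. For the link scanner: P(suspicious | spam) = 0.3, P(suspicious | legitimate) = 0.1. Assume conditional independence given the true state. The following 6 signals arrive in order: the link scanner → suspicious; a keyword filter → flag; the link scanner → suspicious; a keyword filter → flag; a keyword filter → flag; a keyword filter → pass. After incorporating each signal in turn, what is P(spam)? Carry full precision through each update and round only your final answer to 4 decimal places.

0.9889

Each posterior becomes the prior for the next update.
After the link scanner='suspicious': P(spam) = 0.3·0.7500 / (0.3·0.7500 + 0.1·0.2500) ≈ 0.9000
After a keyword filter='flag': P(spam) = 0.5·0.9000 / (0.5·0.9000 + 0.3·0.1000) ≈ 0.9375
After the link scanner='suspicious': P(spam) = 0.3·0.9375 / (0.3·0.9375 + 0.1·0.0625) ≈ 0.9783
After a keyword filter='flag': P(spam) = 0.5·0.9783 / (0.5·0.9783 + 0.3·0.0217) ≈ 0.9868
After a keyword filter='flag': P(spam) = 0.5·0.9868 / (0.5·0.9868 + 0.3·0.0132) ≈ 0.9921
After a keyword filter='pass': P(spam) = 0.5·0.9921 / (0.5·0.9921 + 0.7·0.0079) ≈ 0.9889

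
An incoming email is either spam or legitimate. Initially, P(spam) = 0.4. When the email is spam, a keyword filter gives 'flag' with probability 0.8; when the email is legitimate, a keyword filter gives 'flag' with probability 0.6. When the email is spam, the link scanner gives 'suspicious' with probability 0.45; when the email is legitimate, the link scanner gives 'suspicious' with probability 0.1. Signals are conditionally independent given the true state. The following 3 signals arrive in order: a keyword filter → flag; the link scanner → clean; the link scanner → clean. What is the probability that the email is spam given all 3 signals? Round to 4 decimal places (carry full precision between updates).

After a keyword filter='flag': P(spam) = 0.8·0.4000 / (0.8·0.4000 + 0.6·0.6000) ≈ 0.4706
After the link scanner='clean': P(spam) = 0.55·0.4706 / (0.55·0.4706 + 0.9·0.5294) ≈ 0.3520
After the link scanner='clean': P(spam) = 0.55·0.3520 / (0.55·0.3520 + 0.9·0.6480) ≈ 0.2492

0.2492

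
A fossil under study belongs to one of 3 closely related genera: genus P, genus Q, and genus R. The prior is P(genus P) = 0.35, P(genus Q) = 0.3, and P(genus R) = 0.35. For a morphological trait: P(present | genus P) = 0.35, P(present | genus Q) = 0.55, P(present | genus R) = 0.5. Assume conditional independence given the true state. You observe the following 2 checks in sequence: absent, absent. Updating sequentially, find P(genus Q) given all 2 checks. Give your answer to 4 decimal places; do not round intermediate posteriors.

After 'absent': normaliser = 0.65·0.3500 + 0.45·0.3000 + 0.5·0.3500; P(genus P) ≈ 0.4233, P(genus Q) ≈ 0.2512, P(genus R) ≈ 0.3256
After 'absent': normaliser = 0.65·0.4233 + 0.45·0.2512 + 0.5·0.3256; P(genus P) ≈ 0.4994, P(genus Q) ≈ 0.2051, P(genus R) ≈ 0.2955

0.2051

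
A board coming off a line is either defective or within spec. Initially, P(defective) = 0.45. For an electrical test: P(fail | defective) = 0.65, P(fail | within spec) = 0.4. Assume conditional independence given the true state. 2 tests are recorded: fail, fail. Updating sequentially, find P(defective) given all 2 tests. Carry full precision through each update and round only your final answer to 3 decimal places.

0.684

After 'fail': P(defective) = 0.65·0.4500 / (0.65·0.4500 + 0.4·0.5500) ≈ 0.5707
After 'fail': P(defective) = 0.65·0.5707 / (0.65·0.5707 + 0.4·0.4293) ≈ 0.6836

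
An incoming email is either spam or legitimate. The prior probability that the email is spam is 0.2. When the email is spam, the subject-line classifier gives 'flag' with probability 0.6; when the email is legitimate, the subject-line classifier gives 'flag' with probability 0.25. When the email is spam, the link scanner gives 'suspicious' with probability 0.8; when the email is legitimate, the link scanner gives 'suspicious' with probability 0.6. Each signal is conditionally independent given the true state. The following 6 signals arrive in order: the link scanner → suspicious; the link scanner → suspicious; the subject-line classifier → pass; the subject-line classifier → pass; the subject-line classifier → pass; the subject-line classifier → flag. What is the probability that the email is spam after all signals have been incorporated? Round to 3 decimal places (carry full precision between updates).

After the link scanner='suspicious': P(spam) = 0.8·0.2000 / (0.8·0.2000 + 0.6·0.8000) ≈ 0.2500
After the link scanner='suspicious': P(spam) = 0.8·0.2500 / (0.8·0.2500 + 0.6·0.7500) ≈ 0.3077
After the subject-line classifier='pass': P(spam) = 0.4·0.3077 / (0.4·0.3077 + 0.75·0.6923) ≈ 0.1916
After the subject-line classifier='pass': P(spam) = 0.4·0.1916 / (0.4·0.1916 + 0.75·0.8084) ≈ 0.1122
After the subject-line classifier='pass': P(spam) = 0.4·0.1122 / (0.4·0.1122 + 0.75·0.8878) ≈ 0.0632
After the subject-line classifier='flag': P(spam) = 0.6·0.0632 / (0.6·0.0632 + 0.25·0.9368) ≈ 0.1393

0.139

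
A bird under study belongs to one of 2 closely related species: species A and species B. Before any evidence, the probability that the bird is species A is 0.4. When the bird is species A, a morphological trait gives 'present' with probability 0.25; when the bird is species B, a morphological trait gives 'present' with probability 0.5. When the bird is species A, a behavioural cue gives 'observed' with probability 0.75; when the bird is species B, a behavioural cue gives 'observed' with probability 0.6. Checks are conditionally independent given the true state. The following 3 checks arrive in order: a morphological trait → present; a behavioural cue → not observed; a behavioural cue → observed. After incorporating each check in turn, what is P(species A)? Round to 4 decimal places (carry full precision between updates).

After a morphological trait='present': P(species A) = 0.25·0.4000 / (0.25·0.4000 + 0.5·0.6000) ≈ 0.2500
After a behavioural cue='not observed': P(species A) = 0.25·0.2500 / (0.25·0.2500 + 0.4·0.7500) ≈ 0.1724
After a behavioural cue='observed': P(species A) = 0.75·0.1724 / (0.75·0.1724 + 0.6·0.8276) ≈ 0.2066

0.2066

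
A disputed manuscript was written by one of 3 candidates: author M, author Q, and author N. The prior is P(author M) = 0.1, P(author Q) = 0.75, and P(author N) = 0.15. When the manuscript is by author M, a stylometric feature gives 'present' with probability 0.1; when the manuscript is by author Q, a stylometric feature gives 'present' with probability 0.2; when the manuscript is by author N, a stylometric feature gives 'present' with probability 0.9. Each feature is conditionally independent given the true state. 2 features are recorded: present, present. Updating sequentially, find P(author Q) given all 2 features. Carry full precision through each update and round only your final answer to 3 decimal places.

0.197

Each posterior becomes the prior for the next update.
After 'present': normaliser = 0.1·0.1000 + 0.2·0.7500 + 0.9·0.1500; P(author M) ≈ 0.0339, P(author Q) ≈ 0.5085, P(author N) ≈ 0.4576
After 'present': normaliser = 0.1·0.0339 + 0.2·0.5085 + 0.9·0.4576; P(author M) ≈ 0.0066, P(author Q) ≈ 0.1967, P(author N) ≈ 0.7967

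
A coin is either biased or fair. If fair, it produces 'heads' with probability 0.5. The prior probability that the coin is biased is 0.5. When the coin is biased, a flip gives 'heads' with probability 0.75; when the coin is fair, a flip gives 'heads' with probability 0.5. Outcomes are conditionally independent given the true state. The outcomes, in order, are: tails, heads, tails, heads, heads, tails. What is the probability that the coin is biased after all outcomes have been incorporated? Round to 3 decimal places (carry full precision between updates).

0.297

After 'tails': P(biased) = 0.25·0.5000 / (0.25·0.5000 + 0.5·0.5000) ≈ 0.3333
After 'heads': P(biased) = 0.75·0.3333 / (0.75·0.3333 + 0.5·0.6667) ≈ 0.4286
After 'tails': P(biased) = 0.25·0.4286 / (0.25·0.4286 + 0.5·0.5714) ≈ 0.2727
After 'heads': P(biased) = 0.75·0.2727 / (0.75·0.2727 + 0.5·0.7273) ≈ 0.3600
After 'heads': P(biased) = 0.75·0.3600 / (0.75·0.3600 + 0.5·0.6400) ≈ 0.4576
After 'tails': P(biased) = 0.25·0.4576 / (0.25·0.4576 + 0.5·0.5424) ≈ 0.2967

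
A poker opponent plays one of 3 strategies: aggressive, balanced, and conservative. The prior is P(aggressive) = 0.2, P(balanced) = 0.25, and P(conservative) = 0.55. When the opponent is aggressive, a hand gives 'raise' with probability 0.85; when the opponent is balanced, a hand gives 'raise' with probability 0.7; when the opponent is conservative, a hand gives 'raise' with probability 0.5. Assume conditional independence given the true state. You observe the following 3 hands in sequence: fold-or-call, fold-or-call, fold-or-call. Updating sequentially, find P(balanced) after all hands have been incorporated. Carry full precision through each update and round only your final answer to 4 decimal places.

0.0886

Apply Bayes' rule sequentially, carrying P(balanced) forward.
After 'fold-or-call': normaliser = 0.15·0.2000 + 0.3·0.2500 + 0.5·0.5500; P(aggressive) ≈ 0.0789, P(balanced) ≈ 0.1974, P(conservative) ≈ 0.7237
After 'fold-or-call': normaliser = 0.15·0.0789 + 0.3·0.1974 + 0.5·0.7237; P(aggressive) ≈ 0.0274, P(balanced) ≈ 0.1368, P(conservative) ≈ 0.8359
After 'fold-or-call': normaliser = 0.15·0.0274 + 0.3·0.1368 + 0.5·0.8359; P(aggressive) ≈ 0.0089, P(balanced) ≈ 0.0886, P(conservative) ≈ 0.9025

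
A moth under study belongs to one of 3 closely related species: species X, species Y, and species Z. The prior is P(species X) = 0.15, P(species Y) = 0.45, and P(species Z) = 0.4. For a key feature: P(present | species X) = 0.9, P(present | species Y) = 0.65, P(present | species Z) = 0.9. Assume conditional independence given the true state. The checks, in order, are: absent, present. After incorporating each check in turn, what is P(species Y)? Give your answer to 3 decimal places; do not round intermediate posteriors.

0.674

Apply Bayes' rule sequentially, carrying P(species Y) forward.
After 'absent': normaliser = 0.1·0.1500 + 0.35·0.4500 + 0.1·0.4000; P(species X) ≈ 0.0706, P(species Y) ≈ 0.7412, P(species Z) ≈ 0.1882
After 'present': normaliser = 0.9·0.0706 + 0.65·0.7412 + 0.9·0.1882; P(species X) ≈ 0.0889, P(species Y) ≈ 0.6741, P(species Z) ≈ 0.2370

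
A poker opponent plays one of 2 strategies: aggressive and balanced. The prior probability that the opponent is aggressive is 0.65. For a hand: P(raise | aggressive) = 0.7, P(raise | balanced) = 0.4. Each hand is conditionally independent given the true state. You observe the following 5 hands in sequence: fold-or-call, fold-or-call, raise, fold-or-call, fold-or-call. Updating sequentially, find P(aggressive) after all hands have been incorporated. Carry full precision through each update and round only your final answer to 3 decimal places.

After 'fold-or-call': P(aggressive) = 0.3·0.6500 / (0.3·0.6500 + 0.6·0.3500) ≈ 0.4815
After 'fold-or-call': P(aggressive) = 0.3·0.4815 / (0.3·0.4815 + 0.6·0.5185) ≈ 0.3171
After 'raise': P(aggressive) = 0.7·0.3171 / (0.7·0.3171 + 0.4·0.6829) ≈ 0.4483
After 'fold-or-call': P(aggressive) = 0.3·0.4483 / (0.3·0.4483 + 0.6·0.5517) ≈ 0.2889
After 'fold-or-call': P(aggressive) = 0.3·0.2889 / (0.3·0.2889 + 0.6·0.7111) ≈ 0.1688

0.169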